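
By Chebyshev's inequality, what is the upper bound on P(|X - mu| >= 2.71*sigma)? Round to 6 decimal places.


P <= 1/k^2
k^2 = 2.71^2 = 7.3441
1/k^2 = 1 / 7.3441 ≈ 0.13616372

0.136164


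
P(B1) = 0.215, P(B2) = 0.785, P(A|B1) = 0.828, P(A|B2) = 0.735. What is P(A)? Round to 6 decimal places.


P(A) = P(A|B1)*P(B1) + P(A|B2)*P(B2)
P(A|B1)*P(B1) = 0.828 * 0.215 = 0.17802
P(A|B2)*P(B2) = 0.735 * 0.785 = 0.576975
P(A) = 0.17802 + 0.576975 = 0.754995

0.754995


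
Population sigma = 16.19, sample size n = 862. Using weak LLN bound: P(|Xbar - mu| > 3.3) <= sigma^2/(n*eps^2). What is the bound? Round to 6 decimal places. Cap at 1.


bound = min(1, sigma^2/(n*eps^2))
sigma^2 = 16.19^2 = 262.1161
n*eps^2 = 862 * 3.3^2 = 862 * 10.89 = 9387.18
sigma^2/(n*eps^2) = 262.1161 / 9387.18 ≈ 0.02792277

0.027923


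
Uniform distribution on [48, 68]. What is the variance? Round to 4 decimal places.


Var = (b-a)^2 / 12
(b-a)^2 = (68 - 48)^2 = 400
Var = 400/12 ≈ 33.333333

33.3333


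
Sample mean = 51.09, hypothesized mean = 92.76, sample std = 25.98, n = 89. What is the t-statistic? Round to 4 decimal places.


t = (xbar - mu0) / (s/sqrt(n))
xbar - mu0 = 51.09 - 92.76 = -41.67
sqrt(89) ≈ 9.43398113
s/sqrt(n) = 25.98 / 9.43398113 ≈ 2.75387449
t = -41.67 / 2.75387449 ≈ -15.131409

-15.1314


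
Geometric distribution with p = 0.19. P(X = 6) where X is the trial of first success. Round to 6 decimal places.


P = (1-p)^(k-1) * p
(1-p)^(k-1) = 0.81^5 ≈ 0.3486784
P = 0.3486784 * 0.19 ≈ 0.06624890

0.066249


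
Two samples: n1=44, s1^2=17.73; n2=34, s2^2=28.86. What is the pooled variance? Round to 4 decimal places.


sp^2 = ((n1-1)*s1^2 + (n2-1)*s2^2)/(n1+n2-2)
(n1-1)*s1^2 = 43 * 17.73 = 762.39
(n2-1)*s2^2 = 33 * 28.86 = 952.38
numerator = 762.39 + 952.38 = 1714.77
n1+n2-2 = 76
sp^2 = 1714.77 / 76 = 171477/7600 ≈ 22.562763

22.5628


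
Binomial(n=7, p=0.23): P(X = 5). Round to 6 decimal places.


P = C(n,k) * p^k * (1-p)^(n-k)
C(7,5) = 21
p^k = 0.23^5 = 0.0006436343
(1-p)^(n-k) = 0.77^2 = 0.5929
P = 21 * 0.0006436343 * 0.5929 ≈ 0.008014

0.008014


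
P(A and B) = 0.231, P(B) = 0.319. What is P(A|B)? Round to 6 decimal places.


P(A|B) = P(A and B) / P(B) = 0.231 / 0.319 = 21/29 ≈ 0.72413793

0.724138


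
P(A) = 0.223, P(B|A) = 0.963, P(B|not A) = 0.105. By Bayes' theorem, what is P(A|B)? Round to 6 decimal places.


P(A|B) = P(B|A)*P(A) / P(B), P(B) = P(B|A)*P(A) + P(B|not A)*P(not A)
P(B|A)*P(A) = 0.963 * 0.223 = 0.214749
P(B|not A)*P(not A) = 0.105 * 0.777 = 0.081585
P(B) = 0.214749 + 0.081585 = 0.296334
P(A|B) = 0.214749 / 0.296334 ≈ 0.72468566

0.724686


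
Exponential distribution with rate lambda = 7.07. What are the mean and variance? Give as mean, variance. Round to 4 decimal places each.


mean = 1/lam, var = 1/lam^2
mean = 1 / 7.07 = 100/707 ≈ 0.141443
lam^2 = 7.07^2 = 49.9849
var = 1 / 49.9849 ≈ 0.020006

0.1414, 0.0200


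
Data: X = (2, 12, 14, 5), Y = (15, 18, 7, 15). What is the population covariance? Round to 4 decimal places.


Cov = (1/n)*sum((xi-xbar)(yi-ybar))
n = 4, xbar = 33/4 = 8.25, ybar = 55/4 = 13.75
sum((xi-xbar)(yi-ybar)) = -34.75
Cov = -34.75 / 4 = -8.6875

-8.6875


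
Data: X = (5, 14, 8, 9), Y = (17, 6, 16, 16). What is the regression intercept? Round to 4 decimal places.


a = ybar - b*xbar, where b = sum((xi-xbar)(yi-ybar)) / sum((xi-xbar)^2)
n = 4, xbar = 36/4 = 9, ybar = 55/4 = 13.75
Sxy = sum((xi-xbar)(yi-ybar)) = -54
Sxx = sum((xi-xbar)^2) = 42
b = Sxy / Sxx = -9/7 ≈ -1.285714
a = 13.75 - (-1.285714) * 9 = 709/28 ≈ 25.321429

25.3214


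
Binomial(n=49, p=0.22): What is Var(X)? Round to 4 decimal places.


Var = n*p*(1-p) = 49 * 0.22 * 0.78 = 8.4084

8.4084


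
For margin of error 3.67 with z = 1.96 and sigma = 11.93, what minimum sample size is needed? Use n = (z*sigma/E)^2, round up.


z*sigma/E = 1.96 * 11.93 / 3.67 = 58457/9175 ≈ 6.371335
(z*sigma/E)^2 ≈ 40.593912
round up: n = 41

41


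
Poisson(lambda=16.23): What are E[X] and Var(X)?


E[X] = Var(X) = lambda = 16.23

16.23, 16.23


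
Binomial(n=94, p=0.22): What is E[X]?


E[X] = n*p = 94 * 0.22 = 20.68

20.68


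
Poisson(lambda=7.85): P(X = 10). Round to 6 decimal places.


P = e^(-lam) * lam^k / k!
e^(-7.85) ≈ 0.0003897520
lam^k = 7.85^10 ≈ 888580068.460879
k! = 10! = 3628800
P = 0.0003897520 * 888580068.460879 / 3628800 ≈ 0.095438

0.095438


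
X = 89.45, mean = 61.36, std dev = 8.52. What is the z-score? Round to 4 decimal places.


z = (X - mu) / sigma
X - mu = 89.45 - 61.36 = 28.09
z = 28.09 / 8.52 = 2809/852 ≈ 3.296948

3.2969


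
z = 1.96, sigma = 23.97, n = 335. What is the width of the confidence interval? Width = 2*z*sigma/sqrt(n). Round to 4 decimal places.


width = 2*z*sigma/sqrt(n)
2*z*sigma = 2 * 1.96 * 23.97 = 93.9624
sqrt(335) ≈ 18.303005
width = 93.9624 / 18.303005 ≈ 5.133714

5.1337


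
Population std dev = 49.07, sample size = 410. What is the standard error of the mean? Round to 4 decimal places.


SE = sigma / sqrt(n)
sqrt(410) ≈ 20.248457
SE = 49.07 / 20.248457 ≈ 2.423395

2.4234


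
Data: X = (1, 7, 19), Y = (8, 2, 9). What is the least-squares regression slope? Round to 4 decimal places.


b = sum((xi-xbar)(yi-ybar)) / sum((xi-xbar)^2)
n = 3, xbar = 27/3 = 9, ybar = 19/3 ≈ 6.333333
Sxy = sum((xi-xbar)(yi-ybar)) = 22
Sxx = sum((xi-xbar)^2) = 168
b = Sxy / Sxx = 11/84 ≈ 0.130952

0.1310


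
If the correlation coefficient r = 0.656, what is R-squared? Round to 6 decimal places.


R^2 = r^2 = (0.656)^2 = 0.430336

0.430336


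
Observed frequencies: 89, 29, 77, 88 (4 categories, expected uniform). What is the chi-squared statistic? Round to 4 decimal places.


chi2 = sum((O-E)^2/E), E = total/4
total = 283, E = 283/4 = 70.75
(89 - 70.75)^2 / 70.75 = 333.0625 / 70.75 = 5329/1132 ≈ 4.707597
(29 - 70.75)^2 / 70.75 = 1743.0625 / 70.75 = 27889/1132 ≈ 24.636926
(77 - 70.75)^2 / 70.75 = 39.0625 / 70.75 = 625/1132 ≈ 0.552120
(88 - 70.75)^2 / 70.75 = 297.5625 / 70.75 = 4761/1132 ≈ 4.205830
chi2 = 9651/283 ≈ 34.102473

34.1025


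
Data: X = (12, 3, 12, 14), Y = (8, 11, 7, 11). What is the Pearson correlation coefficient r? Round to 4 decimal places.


r = sum((xi-xbar)(yi-ybar)) / sqrt(sum((xi-xbar)^2) * sum((yi-ybar)^2))
n = 4, xbar = 41/4 = 10.25, ybar = 37/4 = 9.25
Sxy = sum((xi-xbar)(yi-ybar)) = -12.25
Sxx = sum((xi-xbar)^2) = 72.75
Syy = sum((yi-ybar)^2) = 12.75
sqrt(Sxx*Syy) ≈ 30.455911
r = Sxy / sqrt(Sxx*Syy) = -12.25 / 30.455911 ≈ -0.402221

-0.4022


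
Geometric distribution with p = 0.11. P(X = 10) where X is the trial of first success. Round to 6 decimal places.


P = (1-p)^(k-1) * p
(1-p)^(k-1) = 0.89^9 ≈ 0.3503564
P = 0.3503564 * 0.11 ≈ 0.03853920

0.038539


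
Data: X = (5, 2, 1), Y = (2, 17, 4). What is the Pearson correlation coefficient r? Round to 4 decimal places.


r = sum((xi-xbar)(yi-ybar)) / sqrt(sum((xi-xbar)^2) * sum((yi-ybar)^2))
n = 3, xbar = 8/3 ≈ 2.666667, ybar = 23/3 ≈ 7.666667
Sxy = sum((xi-xbar)(yi-ybar)) = -40/3 ≈ -13.333333
Sxx = sum((xi-xbar)^2) = 26/3 ≈ 8.666667
Syy = sum((yi-ybar)^2) = 398/3 ≈ 132.666667
sqrt(Sxx*Syy) ≈ 33.908373
r = Sxy / sqrt(Sxx*Syy) = -13.333333 / 33.908373 ≈ -0.393217

-0.3932


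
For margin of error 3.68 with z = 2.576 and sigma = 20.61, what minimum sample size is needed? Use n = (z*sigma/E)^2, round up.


z*sigma/E = 2.576 * 20.61 / 3.68 = 14.427
(z*sigma/E)^2 = 208.138329
round up: n = 209

209


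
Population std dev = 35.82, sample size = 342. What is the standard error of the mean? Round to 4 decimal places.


SE = sigma / sqrt(n)
sqrt(342) ≈ 18.493242
SE = 35.82 / 18.493242 ≈ 1.936924

1.9369


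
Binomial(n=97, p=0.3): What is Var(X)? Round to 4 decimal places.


Var = n*p*(1-p) = 97 * 0.3 * 0.7 = 20.37

20.3700


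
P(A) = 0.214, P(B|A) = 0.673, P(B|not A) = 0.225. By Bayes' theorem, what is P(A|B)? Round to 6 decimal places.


P(A|B) = P(B|A)*P(A) / P(B), P(B) = P(B|A)*P(A) + P(B|not A)*P(not A)
P(B|A)*P(A) = 0.673 * 0.214 = 0.144022
P(B|not A)*P(not A) = 0.225 * 0.786 = 0.17685
P(B) = 0.144022 + 0.17685 = 0.320872
P(A|B) = 0.144022 / 0.320872 ≈ 0.44884565

0.448846


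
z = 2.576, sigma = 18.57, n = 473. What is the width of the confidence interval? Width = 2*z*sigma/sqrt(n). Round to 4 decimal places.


width = 2*z*sigma/sqrt(n)
2*z*sigma = 2 * 2.576 * 18.57 = 95.67264
sqrt(473) ≈ 21.748563
width = 95.67264 / 21.748563 ≈ 4.399033

4.3990


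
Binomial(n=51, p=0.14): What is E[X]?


E[X] = n*p = 51 * 0.14 = 7.14

7.14


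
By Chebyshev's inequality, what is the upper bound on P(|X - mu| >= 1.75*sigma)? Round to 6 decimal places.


P <= 1/k^2
k^2 = 1.75^2 = 3.0625
1/k^2 = 1 / 3.0625 = 16/49 ≈ 0.32653061

0.326531


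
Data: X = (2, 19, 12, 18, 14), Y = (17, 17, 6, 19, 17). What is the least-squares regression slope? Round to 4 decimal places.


b = sum((xi-xbar)(yi-ybar)) / sum((xi-xbar)^2)
n = 5, xbar = 65/5 = 13, ybar = 76/5 = 15.2
Sxy = sum((xi-xbar)(yi-ybar)) = 21
Sxx = sum((xi-xbar)^2) = 184
b = Sxy / Sxx = 21/184 ≈ 0.114130

0.1141


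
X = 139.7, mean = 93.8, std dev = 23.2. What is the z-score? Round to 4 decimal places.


z = (X - mu) / sigma
X - mu = 139.7 - 93.8 = 45.9
z = 45.9 / 23.2 = 459/232 ≈ 1.978448

1.9784


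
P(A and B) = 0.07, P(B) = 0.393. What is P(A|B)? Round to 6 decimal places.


P(A|B) = P(A and B) / P(B) = 0.07 / 0.393 = 70/393 ≈ 0.17811705

0.178117


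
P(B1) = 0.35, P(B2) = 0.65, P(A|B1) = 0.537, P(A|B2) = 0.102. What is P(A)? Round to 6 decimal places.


P(A) = P(A|B1)*P(B1) + P(A|B2)*P(B2)
P(A|B1)*P(B1) = 0.537 * 0.35 = 0.18795
P(A|B2)*P(B2) = 0.102 * 0.65 = 0.0663
P(A) = 0.18795 + 0.0663 = 0.25425

0.254250


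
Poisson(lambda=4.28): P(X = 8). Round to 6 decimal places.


P = e^(-lam) * lam^k / k!
e^(-4.28) ≈ 0.01384266
lam^k = 4.28^8 ≈ 112603.049481
k! = 8! = 40320
P = 0.01384266 * 112603.049481 / 40320 ≈ 0.038659

0.038659


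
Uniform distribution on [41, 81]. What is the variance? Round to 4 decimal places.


Var = (b-a)^2 / 12
(b-a)^2 = (81 - 41)^2 = 1600
Var = 1600/12 ≈ 133.333333

133.3333


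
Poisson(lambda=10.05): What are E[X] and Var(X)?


E[X] = Var(X) = lambda = 10.05

10.05, 10.05


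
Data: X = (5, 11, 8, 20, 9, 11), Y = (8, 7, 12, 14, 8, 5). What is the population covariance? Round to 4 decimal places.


Cov = (1/n)*sum((xi-xbar)(yi-ybar))
n = 6, xbar = 64/6 = 32/3 ≈ 10.666667, ybar = 54/6 = 9
sum((xi-xbar)(yi-ybar)) = 44
Cov = 44 / 6 = 22/3 ≈ 7.333333

7.3333


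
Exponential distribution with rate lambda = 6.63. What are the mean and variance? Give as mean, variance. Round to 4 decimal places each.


mean = 1/lam, var = 1/lam^2
mean = 1 / 6.63 = 100/663 ≈ 0.150830
lam^2 = 6.63^2 = 43.9569
var = 1 / 43.9569 ≈ 0.022750

0.1508, 0.0227


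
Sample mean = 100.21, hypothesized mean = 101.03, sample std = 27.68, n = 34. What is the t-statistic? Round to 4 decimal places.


t = (xbar - mu0) / (s/sqrt(n))
xbar - mu0 = 100.21 - 101.03 = -0.82
sqrt(34) ≈ 5.83095189
s/sqrt(n) = 27.68 / 5.83095189 ≈ 4.74708084
t = -0.82 / 4.74708084 ≈ -0.172738

-0.1727


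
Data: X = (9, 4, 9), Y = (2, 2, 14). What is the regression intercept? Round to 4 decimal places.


a = ybar - b*xbar, where b = sum((xi-xbar)(yi-ybar)) / sum((xi-xbar)^2)
n = 3, xbar = 22/3 ≈ 7.333333, ybar = 18/3 = 6
Sxy = sum((xi-xbar)(yi-ybar)) = 20
Sxx = sum((xi-xbar)^2) = 50/3 ≈ 16.666667
b = Sxy / Sxx = 1.2
a = 6 - 1.2 * 7.333333 = -2.8

-2.8000


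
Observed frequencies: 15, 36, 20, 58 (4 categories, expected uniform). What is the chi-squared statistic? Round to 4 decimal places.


chi2 = sum((O-E)^2/E), E = total/4
total = 129, E = 129/4 = 32.25
(15 - 32.25)^2 / 32.25 = 297.5625 / 32.25 = 1587/172 ≈ 9.226744
(36 - 32.25)^2 / 32.25 = 14.0625 / 32.25 = 75/172 ≈ 0.436047
(20 - 32.25)^2 / 32.25 = 150.0625 / 32.25 = 2401/516 ≈ 4.653101
(58 - 32.25)^2 / 32.25 = 663.0625 / 32.25 = 10609/516 ≈ 20.560078
chi2 = 4499/129 ≈ 34.875969

34.8760


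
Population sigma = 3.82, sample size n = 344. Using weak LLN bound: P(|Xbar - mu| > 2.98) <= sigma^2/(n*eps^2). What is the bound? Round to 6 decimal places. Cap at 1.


bound = min(1, sigma^2/(n*eps^2))
sigma^2 = 3.82^2 = 14.5924
n*eps^2 = 344 * 2.98^2 = 344 * 8.8804 = 3054.8576
sigma^2/(n*eps^2) = 14.5924 / 3054.8576 ≈ 0.00477679

0.004777


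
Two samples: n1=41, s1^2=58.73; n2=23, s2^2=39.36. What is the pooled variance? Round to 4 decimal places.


sp^2 = ((n1-1)*s1^2 + (n2-1)*s2^2)/(n1+n2-2)
(n1-1)*s1^2 = 40 * 58.73 = 2349.2
(n2-1)*s2^2 = 22 * 39.36 = 865.92
numerator = 2349.2 + 865.92 = 3215.12
n1+n2-2 = 62
sp^2 = 3215.12 / 62 = 40189/775 ≈ 51.856774

51.8568


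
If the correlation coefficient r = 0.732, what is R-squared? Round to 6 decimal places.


R^2 = r^2 = (0.732)^2 = 0.535824

0.535824


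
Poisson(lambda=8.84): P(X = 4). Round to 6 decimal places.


P = e^(-lam) * lam^k / k!
e^(-8.84) ≈ 0.0001448227
lam^k = 8.84^4 ≈ 6106.734799
k! = 4! = 24
P = 0.0001448227 * 6106.734799 / 24 ≈ 0.036850

0.036850


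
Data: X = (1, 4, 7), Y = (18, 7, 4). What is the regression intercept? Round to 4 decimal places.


a = ybar - b*xbar, where b = sum((xi-xbar)(yi-ybar)) / sum((xi-xbar)^2)
n = 3, xbar = 12/3 = 4, ybar = 29/3 ≈ 9.666667
Sxy = sum((xi-xbar)(yi-ybar)) = -42
Sxx = sum((xi-xbar)^2) = 18
b = Sxy / Sxx = -7/3 ≈ -2.333333
a = 9.666667 - (-2.333333) * 4 = 19

19.0000


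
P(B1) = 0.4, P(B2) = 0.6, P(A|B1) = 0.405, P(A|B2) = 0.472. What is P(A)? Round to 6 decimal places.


P(A) = P(A|B1)*P(B1) + P(A|B2)*P(B2)
P(A|B1)*P(B1) = 0.405 * 0.4 = 0.162
P(A|B2)*P(B2) = 0.472 * 0.6 = 0.2832
P(A) = 0.162 + 0.2832 = 0.4452

0.445200


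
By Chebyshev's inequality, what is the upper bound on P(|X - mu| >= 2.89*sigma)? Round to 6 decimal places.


P <= 1/k^2
k^2 = 2.89^2 = 8.3521
1/k^2 = 1 / 8.3521 ≈ 0.11973037

0.119730


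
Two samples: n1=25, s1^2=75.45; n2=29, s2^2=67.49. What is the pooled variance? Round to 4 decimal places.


sp^2 = ((n1-1)*s1^2 + (n2-1)*s2^2)/(n1+n2-2)
(n1-1)*s1^2 = 24 * 75.45 = 1810.8
(n2-1)*s2^2 = 28 * 67.49 = 1889.72
numerator = 1810.8 + 1889.72 = 3700.52
n1+n2-2 = 52
sp^2 = 3700.52 / 52 = 92513/1300 ≈ 71.163846

71.1638


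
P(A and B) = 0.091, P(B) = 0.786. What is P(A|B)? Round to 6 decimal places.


P(A|B) = P(A and B) / P(B) = 0.091 / 0.786 = 91/786 ≈ 0.11577608

0.115776


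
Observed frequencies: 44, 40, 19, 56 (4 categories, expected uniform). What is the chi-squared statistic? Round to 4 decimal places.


chi2 = sum((O-E)^2/E), E = total/4
total = 159, E = 159/4 = 39.75
(44 - 39.75)^2 / 39.75 = 18.0625 / 39.75 = 289/636 ≈ 0.454403
(40 - 39.75)^2 / 39.75 = 0.0625 / 39.75 = 1/636 ≈ 0.001572
(19 - 39.75)^2 / 39.75 = 430.5625 / 39.75 = 6889/636 ≈ 10.831761
(56 - 39.75)^2 / 39.75 = 264.0625 / 39.75 = 4225/636 ≈ 6.643082
chi2 = 2851/159 ≈ 17.930818

17.9308


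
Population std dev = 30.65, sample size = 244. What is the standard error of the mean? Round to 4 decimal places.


SE = sigma / sqrt(n)
sqrt(244) ≈ 15.620499
SE = 30.65 / 15.620499 ≈ 1.962165

1.9622


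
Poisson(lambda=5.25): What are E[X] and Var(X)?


E[X] = Var(X) = lambda = 5.25

5.25, 5.25


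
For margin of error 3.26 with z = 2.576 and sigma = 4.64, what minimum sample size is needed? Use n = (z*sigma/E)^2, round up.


z*sigma/E = 2.576 * 4.64 / 3.26 ≈ 3.666454
(z*sigma/E)^2 ≈ 13.442885
round up: n = 14

14


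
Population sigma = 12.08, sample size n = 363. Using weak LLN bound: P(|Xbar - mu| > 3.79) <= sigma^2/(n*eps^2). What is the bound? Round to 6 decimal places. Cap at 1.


bound = min(1, sigma^2/(n*eps^2))
sigma^2 = 12.08^2 = 145.9264
n*eps^2 = 363 * 3.79^2 = 363 * 14.3641 = 5214.1683
sigma^2/(n*eps^2) = 145.9264 / 5214.1683 ≈ 0.02798652

0.027987


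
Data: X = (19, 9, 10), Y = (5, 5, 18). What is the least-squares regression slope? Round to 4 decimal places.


b = sum((xi-xbar)(yi-ybar)) / sum((xi-xbar)^2)
n = 3, xbar = 38/3 ≈ 12.666667, ybar = 28/3 ≈ 9.333333
Sxy = sum((xi-xbar)(yi-ybar)) = -104/3 ≈ -34.666667
Sxx = sum((xi-xbar)^2) = 182/3 ≈ 60.666667
b = Sxy / Sxx = -4/7 ≈ -0.571429

-0.5714


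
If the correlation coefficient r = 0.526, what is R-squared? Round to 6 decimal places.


R^2 = r^2 = (0.526)^2 = 0.276676

0.276676


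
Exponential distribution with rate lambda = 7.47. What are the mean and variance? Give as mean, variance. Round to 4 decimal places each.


mean = 1/lam, var = 1/lam^2
mean = 1 / 7.47 = 100/747 ≈ 0.133869
lam^2 = 7.47^2 = 55.8009
var = 1 / 55.8009 ≈ 0.017921

0.1339, 0.0179


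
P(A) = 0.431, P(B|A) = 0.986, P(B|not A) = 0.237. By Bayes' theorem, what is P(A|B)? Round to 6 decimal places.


P(A|B) = P(B|A)*P(A) / P(B), P(B) = P(B|A)*P(A) + P(B|not A)*P(not A)
P(B|A)*P(A) = 0.986 * 0.431 = 0.424966
P(B|not A)*P(not A) = 0.237 * 0.569 = 0.134853
P(B) = 0.424966 + 0.134853 = 0.559819
P(A|B) = 0.424966 / 0.559819 ≈ 0.75911321

0.759113


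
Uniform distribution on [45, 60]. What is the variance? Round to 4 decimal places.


Var = (b-a)^2 / 12
(b-a)^2 = (60 - 45)^2 = 225
Var = 225/12 = 18.75

18.7500


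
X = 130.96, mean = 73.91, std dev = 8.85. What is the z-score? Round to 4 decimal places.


z = (X - mu) / sigma
X - mu = 130.96 - 73.91 = 57.05
z = 57.05 / 8.85 = 1141/177 ≈ 6.446328

6.4463


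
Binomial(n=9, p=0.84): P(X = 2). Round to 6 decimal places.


P = C(n,k) * p^k * (1-p)^(n-k)
C(9,2) = 36
p^k = 0.84^2 = 0.7056
(1-p)^(n-k) = 0.16^7 ≈ 0.000002684355
P = 36 * 0.7056 * 0.000002684355 ≈ 0.000068

0.000068


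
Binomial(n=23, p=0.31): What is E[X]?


E[X] = n*p = 23 * 0.31 = 7.13

7.13


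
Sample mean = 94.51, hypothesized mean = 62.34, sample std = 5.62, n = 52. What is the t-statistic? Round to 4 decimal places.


t = (xbar - mu0) / (s/sqrt(n))
xbar - mu0 = 94.51 - 62.34 = 32.17
sqrt(52) ≈ 7.21110255
s/sqrt(n) = 5.62 / 7.21110255 ≈ 0.77935378
t = 32.17 / 0.77935378 ≈ 41.277788

41.2778


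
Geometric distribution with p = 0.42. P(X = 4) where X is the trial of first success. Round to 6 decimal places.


P = (1-p)^(k-1) * p
(1-p)^(k-1) = 0.58^3 = 0.195112
P = 0.195112 * 0.42 = 0.08194704

0.081947


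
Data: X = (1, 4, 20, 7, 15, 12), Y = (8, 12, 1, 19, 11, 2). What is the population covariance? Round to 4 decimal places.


Cov = (1/n)*sum((xi-xbar)(yi-ybar))
n = 6, xbar = 59/6 ≈ 9.833333, ybar = 53/6 ≈ 8.833333
sum((xi-xbar)(yi-ybar)) = -739/6 ≈ -123.166667
Cov = -123.166667 / 6 = -739/36 ≈ -20.527778

-20.5278


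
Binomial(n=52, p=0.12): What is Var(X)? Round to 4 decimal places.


Var = n*p*(1-p) = 52 * 0.12 * 0.88 = 5.4912

5.4912


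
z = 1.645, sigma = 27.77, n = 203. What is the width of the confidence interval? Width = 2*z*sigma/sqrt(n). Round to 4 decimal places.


width = 2*z*sigma/sqrt(n)
2*z*sigma = 2 * 1.645 * 27.77 = 91.3633
sqrt(203) ≈ 14.247807
width = 91.3633 / 14.247807 ≈ 6.412447

6.4124


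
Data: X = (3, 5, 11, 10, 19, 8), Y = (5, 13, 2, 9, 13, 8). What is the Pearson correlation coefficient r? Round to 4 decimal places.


r = sum((xi-xbar)(yi-ybar)) / sqrt(sum((xi-xbar)^2) * sum((yi-ybar)^2))
n = 6, xbar = 56/6 = 28/3 ≈ 9.333333, ybar = 50/6 = 25/3 ≈ 8.333333
Sxy = sum((xi-xbar)(yi-ybar)) = 109/3 ≈ 36.333333
Sxx = sum((xi-xbar)^2) = 472/3 ≈ 157.333333
Syy = sum((yi-ybar)^2) = 286/3 ≈ 95.333333
sqrt(Sxx*Syy) ≈ 122.470858
r = Sxy / sqrt(Sxx*Syy) = 36.333333 / 122.470858 ≈ 0.296669

0.2967


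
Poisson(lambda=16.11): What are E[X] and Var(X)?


E[X] = Var(X) = lambda = 16.11

16.11, 16.11


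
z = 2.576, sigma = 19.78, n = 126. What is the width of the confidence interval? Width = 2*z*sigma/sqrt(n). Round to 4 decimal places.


width = 2*z*sigma/sqrt(n)
2*z*sigma = 2 * 2.576 * 19.78 = 101.90656
sqrt(126) ≈ 11.224972
width = 101.90656 / 11.224972 ≈ 9.078558

9.0786


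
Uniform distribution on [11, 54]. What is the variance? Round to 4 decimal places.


Var = (b-a)^2 / 12
(b-a)^2 = (54 - 11)^2 = 1849
Var = 1849/12 ≈ 154.083333

154.0833


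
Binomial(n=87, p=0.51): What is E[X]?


E[X] = n*p = 87 * 0.51 = 44.37

44.37


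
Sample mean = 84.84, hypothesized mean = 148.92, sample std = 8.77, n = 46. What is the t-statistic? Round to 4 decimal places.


t = (xbar - mu0) / (s/sqrt(n))
xbar - mu0 = 84.84 - 148.92 = -64.08
sqrt(46) ≈ 6.78232998
s/sqrt(n) = 8.77 / 6.78232998 ≈ 1.29306596
t = -64.08 / 1.29306596 ≈ -49.556637

-49.5566


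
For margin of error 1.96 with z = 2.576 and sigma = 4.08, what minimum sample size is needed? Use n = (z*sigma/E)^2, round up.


z*sigma/E = 2.576 * 4.08 / 1.96 = 4692/875 ≈ 5.362286
(z*sigma/E)^2 ≈ 28.754108
round up: n = 29

29


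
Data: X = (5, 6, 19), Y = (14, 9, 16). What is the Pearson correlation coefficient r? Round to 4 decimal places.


r = sum((xi-xbar)(yi-ybar)) / sqrt(sum((xi-xbar)^2) * sum((yi-ybar)^2))
n = 3, xbar = 30/3 = 10, ybar = 39/3 = 13
Sxy = sum((xi-xbar)(yi-ybar)) = 38
Sxx = sum((xi-xbar)^2) = 122
Syy = sum((yi-ybar)^2) = 26
sqrt(Sxx*Syy) ≈ 56.320511
r = Sxy / sqrt(Sxx*Syy) = 38 / 56.320511 ≈ 0.674710

0.6747


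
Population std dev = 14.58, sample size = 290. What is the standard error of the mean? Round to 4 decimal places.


SE = sigma / sqrt(n)
sqrt(290) ≈ 17.029386
SE = 14.58 / 17.029386 ≈ 0.856167

0.8562


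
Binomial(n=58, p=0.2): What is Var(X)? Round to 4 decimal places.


Var = n*p*(1-p) = 58 * 0.2 * 0.8 = 9.28

9.2800


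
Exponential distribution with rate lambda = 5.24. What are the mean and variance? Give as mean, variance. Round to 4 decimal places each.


mean = 1/lam, var = 1/lam^2
mean = 1 / 5.24 = 25/131 ≈ 0.190840
lam^2 = 5.24^2 = 27.4576
var = 1 / 27.4576 ≈ 0.036420

0.1908, 0.0364


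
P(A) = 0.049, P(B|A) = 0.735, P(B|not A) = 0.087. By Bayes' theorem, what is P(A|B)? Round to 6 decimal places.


P(A|B) = P(B|A)*P(A) / P(B), P(B) = P(B|A)*P(A) + P(B|not A)*P(not A)
P(B|A)*P(A) = 0.735 * 0.049 = 0.036015
P(B|not A)*P(not A) = 0.087 * 0.951 = 0.082737
P(B) = 0.036015 + 0.082737 = 0.118752
P(A|B) = 0.036015 / 0.118752 ≈ 0.30327910

0.303279


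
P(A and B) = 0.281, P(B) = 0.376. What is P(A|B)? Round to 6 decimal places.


P(A|B) = P(A and B) / P(B) = 0.281 / 0.376 = 281/376 ≈ 0.74734043

0.747340


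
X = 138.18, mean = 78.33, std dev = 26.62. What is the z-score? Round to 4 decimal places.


z = (X - mu) / sigma
X - mu = 138.18 - 78.33 = 59.85
z = 59.85 / 26.62 = 5985/2662 ≈ 2.248310

2.2483


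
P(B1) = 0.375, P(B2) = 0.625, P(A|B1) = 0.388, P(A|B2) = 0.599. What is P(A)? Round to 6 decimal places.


P(A) = P(A|B1)*P(B1) + P(A|B2)*P(B2)
P(A|B1)*P(B1) = 0.388 * 0.375 = 0.1455
P(A|B2)*P(B2) = 0.599 * 0.625 = 0.374375
P(A) = 0.1455 + 0.374375 = 0.519875

0.519875


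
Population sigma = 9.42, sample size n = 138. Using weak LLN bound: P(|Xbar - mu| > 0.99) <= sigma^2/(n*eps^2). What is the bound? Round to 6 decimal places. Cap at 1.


bound = min(1, sigma^2/(n*eps^2))
sigma^2 = 9.42^2 = 88.7364
n*eps^2 = 138 * 0.99^2 = 138 * 0.9801 = 135.2538
sigma^2/(n*eps^2) = 88.7364 / 135.2538 ≈ 0.65607325

0.656073


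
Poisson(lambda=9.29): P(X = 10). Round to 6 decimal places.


P = e^(-lam) * lam^k / k!
e^(-9.29) ≈ 0.00009234306
lam^k = 9.29^10 ≈ 4788033054.624315
k! = 10! = 3628800
P = 0.00009234306 * 4788033054.624315 / 3628800 ≈ 0.121842

0.121842


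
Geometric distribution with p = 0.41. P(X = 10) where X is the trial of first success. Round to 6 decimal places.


P = (1-p)^(k-1) * p
(1-p)^(k-1) = 0.59^9 ≈ 0.008662996
P = 0.008662996 * 0.41 ≈ 0.003551828

0.003552


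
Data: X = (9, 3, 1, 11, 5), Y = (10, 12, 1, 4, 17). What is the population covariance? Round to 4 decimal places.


Cov = (1/n)*sum((xi-xbar)(yi-ybar))
n = 5, xbar = 29/5 = 5.8, ybar = 44/5 = 8.8
sum((xi-xbar)(yi-ybar)) = 0.8
Cov = 0.8 / 5 = 0.16

0.1600


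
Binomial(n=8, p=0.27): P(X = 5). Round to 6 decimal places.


P = C(n,k) * p^k * (1-p)^(n-k)
C(8,5) = 56
p^k = 0.27^5 ≈ 0.001434891
(1-p)^(n-k) = 0.73^3 = 0.389017
P = 56 * 0.001434891 * 0.389017 ≈ 0.031259

0.031259


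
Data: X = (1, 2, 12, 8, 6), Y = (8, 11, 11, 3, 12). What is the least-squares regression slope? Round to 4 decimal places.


b = sum((xi-xbar)(yi-ybar)) / sum((xi-xbar)^2)
n = 5, xbar = 29/5 = 5.8, ybar = 45/5 = 9
Sxy = sum((xi-xbar)(yi-ybar)) = -3
Sxx = sum((xi-xbar)^2) = 80.8
b = Sxy / Sxx = -15/404 ≈ -0.037129

-0.0371


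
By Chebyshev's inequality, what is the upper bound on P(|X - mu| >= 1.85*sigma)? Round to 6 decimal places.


P <= 1/k^2
k^2 = 1.85^2 = 3.4225
1/k^2 = 1 / 3.4225 = 400/1369 ≈ 0.29218408

0.292184


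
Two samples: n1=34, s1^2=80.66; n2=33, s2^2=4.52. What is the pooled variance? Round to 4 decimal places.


sp^2 = ((n1-1)*s1^2 + (n2-1)*s2^2)/(n1+n2-2)
(n1-1)*s1^2 = 33 * 80.66 = 2661.78
(n2-1)*s2^2 = 32 * 4.52 = 144.64
numerator = 2661.78 + 144.64 = 2806.42
n1+n2-2 = 65
sp^2 = 2806.42 / 65 = 140321/3250 ≈ 43.175692

43.1757


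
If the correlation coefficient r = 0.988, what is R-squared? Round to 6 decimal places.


R^2 = r^2 = (0.988)^2 = 0.976144

0.976144


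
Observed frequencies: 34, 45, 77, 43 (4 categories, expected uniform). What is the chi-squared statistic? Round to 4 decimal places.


chi2 = sum((O-E)^2/E), E = total/4
total = 199, E = 199/4 = 49.75
(34 - 49.75)^2 / 49.75 = 248.0625 / 49.75 = 3969/796 ≈ 4.986181
(45 - 49.75)^2 / 49.75 = 22.5625 / 49.75 = 361/796 ≈ 0.453518
(77 - 49.75)^2 / 49.75 = 742.5625 / 49.75 = 11881/796 ≈ 14.925879
(43 - 49.75)^2 / 49.75 = 45.5625 / 49.75 = 729/796 ≈ 0.915829
chi2 = 4235/199 ≈ 21.281407

21.2814


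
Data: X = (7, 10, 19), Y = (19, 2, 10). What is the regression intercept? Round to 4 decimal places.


a = ybar - b*xbar, where b = sum((xi-xbar)(yi-ybar)) / sum((xi-xbar)^2)
n = 3, xbar = 36/3 = 12, ybar = 31/3 ≈ 10.333333
Sxy = sum((xi-xbar)(yi-ybar)) = -29
Sxx = sum((xi-xbar)^2) = 78
b = Sxy / Sxx = -29/78 ≈ -0.371795
a = 10.333333 - (-0.371795) * 12 = 577/39 ≈ 14.794872

14.7949


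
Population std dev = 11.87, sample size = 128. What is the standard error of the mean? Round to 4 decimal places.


SE = sigma / sqrt(n)
sqrt(128) ≈ 11.313708
SE = 11.87 / 11.313708 ≈ 1.049170

1.0492


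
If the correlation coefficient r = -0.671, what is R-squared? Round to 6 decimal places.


R^2 = r^2 = (-0.671)^2 = 0.450241

0.450241


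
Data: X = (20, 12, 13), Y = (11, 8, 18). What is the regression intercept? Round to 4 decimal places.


a = ybar - b*xbar, where b = sum((xi-xbar)(yi-ybar)) / sum((xi-xbar)^2)
n = 3, xbar = 45/3 = 15, ybar = 37/3 ≈ 12.333333
Sxy = sum((xi-xbar)(yi-ybar)) = -5
Sxx = sum((xi-xbar)^2) = 38
b = Sxy / Sxx = -5/38 ≈ -0.131579
a = 12.333333 - (-0.131579) * 15 = 1631/114 ≈ 14.307018

14.3070


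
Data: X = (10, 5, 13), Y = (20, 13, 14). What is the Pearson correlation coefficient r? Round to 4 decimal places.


r = sum((xi-xbar)(yi-ybar)) / sqrt(sum((xi-xbar)^2) * sum((yi-ybar)^2))
n = 3, xbar = 28/3 ≈ 9.333333, ybar = 47/3 ≈ 15.666667
Sxy = sum((xi-xbar)(yi-ybar)) = 25/3 ≈ 8.333333
Sxx = sum((xi-xbar)^2) = 98/3 ≈ 32.666667
Syy = sum((yi-ybar)^2) = 86/3 ≈ 28.666667
sqrt(Sxx*Syy) ≈ 30.601380
r = Sxy / sqrt(Sxx*Syy) = 8.333333 / 30.601380 ≈ 0.272319

0.2723


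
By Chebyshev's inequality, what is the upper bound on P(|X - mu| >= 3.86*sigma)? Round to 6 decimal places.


P <= 1/k^2
k^2 = 3.86^2 = 14.8996
1/k^2 = 1 / 14.8996 ≈ 0.06711590

0.067116


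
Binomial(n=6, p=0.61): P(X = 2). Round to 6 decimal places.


P = C(n,k) * p^k * (1-p)^(n-k)
C(6,2) = 15
p^k = 0.61^2 = 0.3721
(1-p)^(n-k) = 0.39^4 = 0.02313441
P = 15 * 0.3721 * 0.02313441 ≈ 0.129125

0.129125


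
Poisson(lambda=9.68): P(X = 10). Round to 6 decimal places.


P = e^(-lam) * lam^k / k!
e^(-9.68) ≈ 0.00006252150
lam^k = 9.68^10 ≈ 7223598066.548777
k! = 10! = 3628800
P = 0.00006252150 * 7223598066.548777 / 3628800 ≈ 0.124457

0.124457


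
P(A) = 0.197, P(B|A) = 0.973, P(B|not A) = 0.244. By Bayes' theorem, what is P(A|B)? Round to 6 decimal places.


P(A|B) = P(B|A)*P(A) / P(B), P(B) = P(B|A)*P(A) + P(B|not A)*P(not A)
P(B|A)*P(A) = 0.973 * 0.197 = 0.191681
P(B|not A)*P(not A) = 0.244 * 0.803 = 0.195932
P(B) = 0.191681 + 0.195932 = 0.387613
P(A|B) = 0.191681 / 0.387613 ≈ 0.49451644

0.494516


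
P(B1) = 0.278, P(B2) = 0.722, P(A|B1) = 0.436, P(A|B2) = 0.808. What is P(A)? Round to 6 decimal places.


P(A) = P(A|B1)*P(B1) + P(A|B2)*P(B2)
P(A|B1)*P(B1) = 0.436 * 0.278 = 0.121208
P(A|B2)*P(B2) = 0.808 * 0.722 = 0.583376
P(A) = 0.121208 + 0.583376 = 0.704584

0.704584


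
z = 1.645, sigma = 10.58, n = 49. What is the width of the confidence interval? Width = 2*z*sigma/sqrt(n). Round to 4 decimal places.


width = 2*z*sigma/sqrt(n)
2*z*sigma = 2 * 1.645 * 10.58 = 34.8082
sqrt(49) = 7
width = 34.8082 / 7 = 4.9726

4.9726


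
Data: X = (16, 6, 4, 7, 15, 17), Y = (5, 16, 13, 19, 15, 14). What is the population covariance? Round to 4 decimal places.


Cov = (1/n)*sum((xi-xbar)(yi-ybar))
n = 6, xbar = 65/6 ≈ 10.833333, ybar = 82/6 = 41/3 ≈ 13.666667
sum((xi-xbar)(yi-ybar)) = -193/3 ≈ -64.333333
Cov = -64.333333 / 6 = -193/18 ≈ -10.722222

-10.7222


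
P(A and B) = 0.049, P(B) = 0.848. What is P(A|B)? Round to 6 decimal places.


P(A|B) = P(A and B) / P(B) = 0.049 / 0.848 = 49/848 ≈ 0.05778302

0.057783


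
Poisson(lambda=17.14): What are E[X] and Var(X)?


E[X] = Var(X) = lambda = 17.14

17.14, 17.14


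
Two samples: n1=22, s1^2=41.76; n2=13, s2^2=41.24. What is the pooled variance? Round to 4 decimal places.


sp^2 = ((n1-1)*s1^2 + (n2-1)*s2^2)/(n1+n2-2)
(n1-1)*s1^2 = 21 * 41.76 = 876.96
(n2-1)*s2^2 = 12 * 41.24 = 494.88
numerator = 876.96 + 494.88 = 1371.84
n1+n2-2 = 33
sp^2 = 1371.84 / 33 = 11432/275 ≈ 41.570909

41.5709


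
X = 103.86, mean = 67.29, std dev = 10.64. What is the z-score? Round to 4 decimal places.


z = (X - mu) / sigma
X - mu = 103.86 - 67.29 = 36.57
z = 36.57 / 10.64 = 3657/1064 ≈ 3.437030

3.4370


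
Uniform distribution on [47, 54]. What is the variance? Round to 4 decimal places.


Var = (b-a)^2 / 12
(b-a)^2 = (54 - 47)^2 = 49
Var = 49/12 ≈ 4.083333

4.0833


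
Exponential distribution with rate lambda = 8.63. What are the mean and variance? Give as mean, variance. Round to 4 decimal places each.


mean = 1/lam, var = 1/lam^2
mean = 1 / 8.63 = 100/863 ≈ 0.115875
lam^2 = 8.63^2 = 74.4769
var = 1 / 74.4769 ≈ 0.013427

0.1159, 0.0134


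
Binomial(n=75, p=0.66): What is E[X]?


E[X] = n*p = 75 * 0.66 = 49.5

49.5


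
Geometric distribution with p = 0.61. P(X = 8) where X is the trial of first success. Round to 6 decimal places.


P = (1-p)^(k-1) * p
(1-p)^(k-1) = 0.39^7 ≈ 0.001372310
P = 0.001372310 * 0.61 ≈ 0.0008371091

0.000837


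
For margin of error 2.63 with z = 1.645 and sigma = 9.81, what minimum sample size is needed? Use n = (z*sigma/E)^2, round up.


z*sigma/E = 1.645 * 9.81 / 2.63 ≈ 6.135913
(z*sigma/E)^2 ≈ 37.649423
round up: n = 38

38


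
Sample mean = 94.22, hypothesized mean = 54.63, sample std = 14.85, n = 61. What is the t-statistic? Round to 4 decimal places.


t = (xbar - mu0) / (s/sqrt(n))
xbar - mu0 = 94.22 - 54.63 = 39.59
sqrt(61) ≈ 7.81024968
s/sqrt(n) = 14.85 / 7.81024968 ≈ 1.90134767
t = 39.59 / 1.90134767 ≈ 20.822073

20.8221


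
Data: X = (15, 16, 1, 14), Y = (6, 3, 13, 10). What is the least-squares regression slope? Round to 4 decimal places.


b = sum((xi-xbar)(yi-ybar)) / sum((xi-xbar)^2)
n = 4, xbar = 46/4 = 11.5, ybar = 32/4 = 8
Sxy = sum((xi-xbar)(yi-ybar)) = -77
Sxx = sum((xi-xbar)^2) = 149
b = Sxy / Sxx = -77/149 ≈ -0.516779

-0.5168


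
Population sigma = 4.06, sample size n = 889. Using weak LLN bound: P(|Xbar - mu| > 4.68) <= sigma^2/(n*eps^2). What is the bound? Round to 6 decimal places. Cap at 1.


bound = min(1, sigma^2/(n*eps^2))
sigma^2 = 4.06^2 = 16.4836
n*eps^2 = 889 * 4.68^2 = 889 * 21.9024 = 19471.2336
sigma^2/(n*eps^2) = 16.4836 / 19471.2336 ≈ 0.00084656

0.000847


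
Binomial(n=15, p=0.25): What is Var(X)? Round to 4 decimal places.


Var = n*p*(1-p) = 15 * 0.25 * 0.75 = 2.8125

2.8125


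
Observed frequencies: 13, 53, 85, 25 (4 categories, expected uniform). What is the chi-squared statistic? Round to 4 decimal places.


chi2 = sum((O-E)^2/E), E = total/4
total = 176, E = 176/4 = 44
(13 - 44)^2 / 44 = 961 / 44 = 961/44 ≈ 21.840909
(53 - 44)^2 / 44 = 81 / 44 = 81/44 ≈ 1.840909
(85 - 44)^2 / 44 = 1681 / 44 = 1681/44 ≈ 38.204545
(25 - 44)^2 / 44 = 361 / 44 = 361/44 ≈ 8.204545
chi2 = 771/11 ≈ 70.090909

70.0909


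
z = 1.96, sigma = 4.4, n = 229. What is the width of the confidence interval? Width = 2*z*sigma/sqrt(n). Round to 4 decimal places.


width = 2*z*sigma/sqrt(n)
2*z*sigma = 2 * 1.96 * 4.4 = 17.248
sqrt(229) ≈ 15.132746
width = 17.248 / 15.132746 ≈ 1.139780

1.1398


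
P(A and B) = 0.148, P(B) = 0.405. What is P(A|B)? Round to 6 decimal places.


P(A|B) = P(A and B) / P(B) = 0.148 / 0.405 = 148/405 ≈ 0.36543210

0.365432


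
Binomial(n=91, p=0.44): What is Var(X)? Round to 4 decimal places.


Var = n*p*(1-p) = 91 * 0.44 * 0.56 = 22.4224

22.4224


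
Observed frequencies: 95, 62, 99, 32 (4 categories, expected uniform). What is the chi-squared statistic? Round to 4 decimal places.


chi2 = sum((O-E)^2/E), E = total/4
total = 288, E = 288/4 = 72
(95 - 72)^2 / 72 = 529 / 72 = 529/72 ≈ 7.347222
(62 - 72)^2 / 72 = 100 / 72 = 25/18 ≈ 1.388889
(99 - 72)^2 / 72 = 729 / 72 = 10.125
(32 - 72)^2 / 72 = 1600 / 72 = 200/9 ≈ 22.222222
chi2 = 493/12 ≈ 41.083333

41.0833


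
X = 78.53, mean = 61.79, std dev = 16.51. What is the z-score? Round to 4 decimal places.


z = (X - mu) / sigma
X - mu = 78.53 - 61.79 = 16.74
z = 16.74 / 16.51 = 1674/1651 ≈ 1.013931

1.0139


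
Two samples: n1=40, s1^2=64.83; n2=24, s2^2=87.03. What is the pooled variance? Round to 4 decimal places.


sp^2 = ((n1-1)*s1^2 + (n2-1)*s2^2)/(n1+n2-2)
(n1-1)*s1^2 = 39 * 64.83 = 2528.37
(n2-1)*s2^2 = 23 * 87.03 = 2001.69
numerator = 2528.37 + 2001.69 = 4530.06
n1+n2-2 = 62
sp^2 = 4530.06 / 62 = 226503/3100 ≈ 73.065484

73.0655


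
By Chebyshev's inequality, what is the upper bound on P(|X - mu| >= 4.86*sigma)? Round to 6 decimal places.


P <= 1/k^2
k^2 = 4.86^2 = 23.6196
1/k^2 = 1 / 23.6196 ≈ 0.04233772

0.042338


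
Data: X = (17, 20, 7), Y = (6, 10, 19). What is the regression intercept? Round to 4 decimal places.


a = ybar - b*xbar, where b = sum((xi-xbar)(yi-ybar)) / sum((xi-xbar)^2)
n = 3, xbar = 44/3 ≈ 14.666667, ybar = 35/3 ≈ 11.666667
Sxy = sum((xi-xbar)(yi-ybar)) = -235/3 ≈ -78.333333
Sxx = sum((xi-xbar)^2) = 278/3 ≈ 92.666667
b = Sxy / Sxx = -235/278 ≈ -0.845324
a = 11.666667 - (-0.845324) * 14.666667 = 3345/139 ≈ 24.064748

24.0647


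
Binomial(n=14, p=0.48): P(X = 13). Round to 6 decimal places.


P = C(n,k) * p^k * (1-p)^(n-k)
C(14,13) = 14
p^k = 0.48^13 ≈ 0.00007180192
(1-p)^(n-k) = 0.52^1 = 0.52
P = 14 * 0.00007180192 * 0.52 ≈ 0.000523

0.000523


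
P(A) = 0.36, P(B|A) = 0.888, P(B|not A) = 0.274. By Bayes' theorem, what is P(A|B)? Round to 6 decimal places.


P(A|B) = P(B|A)*P(A) / P(B), P(B) = P(B|A)*P(A) + P(B|not A)*P(not A)
P(B|A)*P(A) = 0.888 * 0.36 = 0.31968
P(B|not A)*P(not A) = 0.274 * 0.64 = 0.17536
P(B) = 0.31968 + 0.17536 = 0.49504
P(A|B) = 0.31968 / 0.49504 = 999/1547 ≈ 0.64576600

0.645766


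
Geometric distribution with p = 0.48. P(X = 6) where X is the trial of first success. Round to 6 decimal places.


P = (1-p)^(k-1) * p
(1-p)^(k-1) = 0.52^5 ≈ 0.03802040
P = 0.03802040 * 0.48 ≈ 0.01824979

0.018250


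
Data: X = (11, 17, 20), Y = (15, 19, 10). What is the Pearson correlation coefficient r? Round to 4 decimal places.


r = sum((xi-xbar)(yi-ybar)) / sqrt(sum((xi-xbar)^2) * sum((yi-ybar)^2))
n = 3, xbar = 48/3 = 16, ybar = 44/3 ≈ 14.666667
Sxy = sum((xi-xbar)(yi-ybar)) = -16
Sxx = sum((xi-xbar)^2) = 42
Syy = sum((yi-ybar)^2) = 122/3 ≈ 40.666667
sqrt(Sxx*Syy) ≈ 41.327957
r = Sxy / sqrt(Sxx*Syy) = -16 / 41.327957 ≈ -0.387147

-0.3871


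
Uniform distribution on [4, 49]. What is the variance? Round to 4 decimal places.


Var = (b-a)^2 / 12
(b-a)^2 = (49 - 4)^2 = 2025
Var = 2025/12 = 168.75

168.7500


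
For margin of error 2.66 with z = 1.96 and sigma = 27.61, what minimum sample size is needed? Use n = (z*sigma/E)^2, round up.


z*sigma/E = 1.96 * 27.61 / 2.66 = 19327/950 ≈ 20.344211
(z*sigma/E)^2 ≈ 413.886902
round up: n = 414

414


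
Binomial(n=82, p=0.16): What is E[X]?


E[X] = n*p = 82 * 0.16 = 13.12

13.12


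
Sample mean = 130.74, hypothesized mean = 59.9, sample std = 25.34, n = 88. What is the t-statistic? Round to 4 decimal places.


t = (xbar - mu0) / (s/sqrt(n))
xbar - mu0 = 130.74 - 59.9 = 70.84
sqrt(88) ≈ 9.38083152
s/sqrt(n) = 25.34 / 9.38083152 ≈ 2.70125308
t = 70.84 / 2.70125308 ≈ 26.224866

26.2249


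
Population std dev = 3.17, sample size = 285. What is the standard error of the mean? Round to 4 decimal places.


SE = sigma / sqrt(n)
sqrt(285) ≈ 16.881943
SE = 3.17 / 16.881943 ≈ 0.187775

0.1878


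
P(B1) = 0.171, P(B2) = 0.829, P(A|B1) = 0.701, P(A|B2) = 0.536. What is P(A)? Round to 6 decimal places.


P(A) = P(A|B1)*P(B1) + P(A|B2)*P(B2)
P(A|B1)*P(B1) = 0.701 * 0.171 = 0.119871
P(A|B2)*P(B2) = 0.536 * 0.829 = 0.444344
P(A) = 0.119871 + 0.444344 = 0.564215

0.564215


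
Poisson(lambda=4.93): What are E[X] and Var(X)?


E[X] = Var(X) = lambda = 4.93

4.93, 4.93


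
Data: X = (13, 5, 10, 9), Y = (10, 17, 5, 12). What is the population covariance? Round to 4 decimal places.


Cov = (1/n)*sum((xi-xbar)(yi-ybar))
n = 4, xbar = 37/4 = 9.25, ybar = 44/4 = 11
sum((xi-xbar)(yi-ybar)) = -34
Cov = -34 / 4 = -8.5

-8.5000


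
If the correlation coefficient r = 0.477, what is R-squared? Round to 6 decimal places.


R^2 = r^2 = (0.477)^2 = 0.227529

0.227529


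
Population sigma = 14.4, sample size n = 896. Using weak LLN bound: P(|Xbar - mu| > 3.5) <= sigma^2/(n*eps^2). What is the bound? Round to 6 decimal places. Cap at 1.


bound = min(1, sigma^2/(n*eps^2))
sigma^2 = 14.4^2 = 207.36
n*eps^2 = 896 * 3.5^2 = 896 * 12.25 = 10976
sigma^2/(n*eps^2) = 207.36 / 10976 = 162/8575 ≈ 0.01889213

0.018892


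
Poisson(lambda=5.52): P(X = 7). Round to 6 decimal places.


P = e^(-lam) * lam^k / k!
e^(-5.52) ≈ 0.004005848
lam^k = 5.52^7 ≈ 156161.346164
k! = 7! = 5040
P = 0.004005848 * 156161.346164 / 5040 ≈ 0.124119

0.124119


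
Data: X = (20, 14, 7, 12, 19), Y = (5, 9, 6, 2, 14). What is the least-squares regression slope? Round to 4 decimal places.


b = sum((xi-xbar)(yi-ybar)) / sum((xi-xbar)^2)
n = 5, xbar = 72/5 = 14.4, ybar = 36/5 = 7.2
Sxy = sum((xi-xbar)(yi-ybar)) = 39.6
Sxx = sum((xi-xbar)^2) = 113.2
b = Sxy / Sxx = 99/283 ≈ 0.349823

0.3498


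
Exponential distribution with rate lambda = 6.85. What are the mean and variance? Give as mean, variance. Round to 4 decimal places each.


mean = 1/lam, var = 1/lam^2
mean = 1 / 6.85 = 20/137 ≈ 0.145985
lam^2 = 6.85^2 = 46.9225
var = 1 / 46.9225 ≈ 0.021312

0.1460, 0.0213


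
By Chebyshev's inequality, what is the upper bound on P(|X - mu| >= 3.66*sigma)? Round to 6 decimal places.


P <= 1/k^2
k^2 = 3.66^2 = 13.3956
1/k^2 = 1 / 13.3956 ≈ 0.07465138

0.074651


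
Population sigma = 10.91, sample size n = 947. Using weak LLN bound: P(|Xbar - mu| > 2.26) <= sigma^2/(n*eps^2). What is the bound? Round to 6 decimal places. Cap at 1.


bound = min(1, sigma^2/(n*eps^2))
sigma^2 = 10.91^2 = 119.0281
n*eps^2 = 947 * 2.26^2 = 947 * 5.1076 = 4836.8972
sigma^2/(n*eps^2) = 119.0281 / 4836.8972 ≈ 0.02460836

0.024608
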